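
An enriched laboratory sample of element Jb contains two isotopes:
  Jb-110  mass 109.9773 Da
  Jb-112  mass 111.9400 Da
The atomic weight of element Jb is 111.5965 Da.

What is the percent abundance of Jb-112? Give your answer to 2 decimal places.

Writing the weighted mean with unknown fraction x of Jb-110:
109.9773·x + 111.9400·(1 − x) = 111.5965
(109.9773 − 111.9400)·x = 111.5965 − 111.9400
x = -0.3435 / -1.9627 = 0.17501 → 17.50% Jb-110, 82.50% Jb-112.

82.50%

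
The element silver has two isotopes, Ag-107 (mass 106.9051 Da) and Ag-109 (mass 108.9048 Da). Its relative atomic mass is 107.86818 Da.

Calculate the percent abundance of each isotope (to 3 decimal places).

Ag-107: 51.839%, Ag-109: 48.161%

With x = fraction of Ag-107 (so Ag-109 is 1 − x):
106.9051·x + 108.9048·(1 − x) = 107.86818
(106.9051 − 108.9048)·x = 107.86818 − 108.9048
x = -1.03662 / -1.9997 = 0.51839 → 51.839% Ag-107, 48.161% Ag-109.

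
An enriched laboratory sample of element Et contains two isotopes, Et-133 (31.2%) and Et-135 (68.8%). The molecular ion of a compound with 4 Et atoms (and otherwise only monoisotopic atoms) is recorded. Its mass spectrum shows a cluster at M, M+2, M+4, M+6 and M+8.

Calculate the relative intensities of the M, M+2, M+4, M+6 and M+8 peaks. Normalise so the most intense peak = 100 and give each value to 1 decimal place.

Each Et atom is independently Et-133 (p = 0.312) or Et-135 (q = 0.688); the cluster is the binomial expansion (p + q)^4.
P(M) = 0.312^4 = 0.009476
P(M+2) = 4 × 0.312^3 × 0.688^1 = 0.083582
P(M+4) = 6 × 0.312^2 × 0.688^2 = 0.276463
P(M+6) = 4 × 0.312^1 × 0.688^3 = 0.406425
P(M+8) = 0.688^4 = 0.224055
The M+6 peak is largest (0.406425); scaling to 100 gives 2.3 : 20.6 : 68.0 : 100.0 : 55.1.

2.3 : 20.6 : 68.0 : 100.0 : 55.1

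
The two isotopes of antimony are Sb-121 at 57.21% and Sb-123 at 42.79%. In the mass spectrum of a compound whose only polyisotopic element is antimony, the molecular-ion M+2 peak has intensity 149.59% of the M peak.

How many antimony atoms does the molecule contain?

The M+2/M ratio from n Sb atoms is n · q/p = n · 0.4279/0.5721.
n = 1.4959 × 0.5721/0.4279 = 2.00 ≈ 2

2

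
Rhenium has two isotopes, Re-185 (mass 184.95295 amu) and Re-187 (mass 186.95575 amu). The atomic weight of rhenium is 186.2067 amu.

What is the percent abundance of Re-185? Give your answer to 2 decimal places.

37.40%

Let x be the fractional abundance of Re-185; then Re-187 has abundance 1 − x.
184.95295·x + 186.95575·(1 − x) = 186.2067
(184.95295 − 186.95575)·x = 186.2067 − 186.95575
x = -0.74905 / -2.00280 = 0.37400 → 37.40% Re-185, 62.60% Re-187.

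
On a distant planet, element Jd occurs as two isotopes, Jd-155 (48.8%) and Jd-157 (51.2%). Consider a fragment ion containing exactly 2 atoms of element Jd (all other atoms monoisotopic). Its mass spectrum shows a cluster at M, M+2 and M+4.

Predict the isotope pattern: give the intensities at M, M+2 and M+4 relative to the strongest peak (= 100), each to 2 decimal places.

47.66 : 100.00 : 52.46

Each Jd atom is independently Jd-155 (p = 0.488) or Jd-157 (q = 0.512); the cluster is the binomial expansion (p + q)^2.
P(M) = 0.488^2 = 0.238144
P(M+2) = 2 × 0.488^1 × 0.512^1 = 0.499712
P(M+4) = 0.512^2 = 0.262144
The M+2 peak is largest (0.499712); scaling to 100 gives 47.66 : 100.00 : 52.46.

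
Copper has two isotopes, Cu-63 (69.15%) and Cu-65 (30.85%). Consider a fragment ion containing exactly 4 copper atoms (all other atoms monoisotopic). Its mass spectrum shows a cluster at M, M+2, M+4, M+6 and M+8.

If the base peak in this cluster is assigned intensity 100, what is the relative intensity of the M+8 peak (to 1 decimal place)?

2.2

Binomial terms of (0.6915 + 0.3085)^4: M 0.2286, M+2 0.4080, M+4 0.2731, M+6 0.0812, M+8 0.0091 → M+2 is the base peak.
P(M+2) = C(4,1) × 0.6915^3 × 0.3085^1 = 4 × 0.33065611 × 0.3085 = 0.408030 (base)
P(M+8) = C(4,4) × 0.6915^0 × 0.3085^4 = 1 × 1.0000 × 0.00905776 = 0.009058
Relative intensity = 0.009058 / 0.408030 × 100 = 2.2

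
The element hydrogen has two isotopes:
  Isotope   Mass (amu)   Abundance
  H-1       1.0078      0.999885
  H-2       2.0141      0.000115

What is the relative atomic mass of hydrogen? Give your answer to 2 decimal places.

1.01 amu

Weight each isotope mass by its fractional abundance: 0.999885 × 1.0078 + 0.000115 × 2.0141
= 1.00768 + 0.00023 = 1.00791 amu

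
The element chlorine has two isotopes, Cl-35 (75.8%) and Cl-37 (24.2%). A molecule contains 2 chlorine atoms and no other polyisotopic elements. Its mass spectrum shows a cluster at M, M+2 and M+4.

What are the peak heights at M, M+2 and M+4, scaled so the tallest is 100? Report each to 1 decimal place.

The 2 Cl atoms are independent, so intensities follow the terms of (0.758 + 0.242)^2.
P(M) = 0.758^2 = 0.574564
P(M+2) = 2 × 0.758^1 × 0.242^1 = 0.366872
P(M+4) = 0.242^2 = 0.058564
The M peak is largest (0.574564); scaling to 100 gives 100.0 : 63.9 : 10.2.

100.0 : 63.9 : 10.2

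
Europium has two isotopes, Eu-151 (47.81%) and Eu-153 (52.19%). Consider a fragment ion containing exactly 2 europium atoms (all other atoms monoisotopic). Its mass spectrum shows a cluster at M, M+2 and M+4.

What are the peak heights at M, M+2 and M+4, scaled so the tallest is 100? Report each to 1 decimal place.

Expanding (0.4781 + 0.5219)^2:
P(M) = 0.4781^2 = 0.228580
P(M+2) = 2 × 0.4781^1 × 0.5219^1 = 0.499041
P(M+4) = 0.5219^2 = 0.272380
The M+2 peak is largest (0.499041); scaling to 100 gives 45.8 : 100.0 : 54.6.

45.8 : 100.0 : 54.6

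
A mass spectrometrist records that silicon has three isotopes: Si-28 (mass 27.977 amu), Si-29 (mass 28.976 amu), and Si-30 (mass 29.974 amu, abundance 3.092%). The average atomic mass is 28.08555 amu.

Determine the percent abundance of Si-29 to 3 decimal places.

Let x and y be the fractions of Si-28 and Si-29. Then x + y = 1 − 0.03092 = 0.96908 and 27.977x + 28.976y = 28.08555 − 0.03092×29.974 = 27.15875392.
Substituting: 27.977x + 28.976(0.96908 − x) = 27.15875392
(27.977 − 28.976)x = -0.92130816  ⇒  x = 0.92223, y = 0.04685
Si-28: 92.223%, Si-29: 4.685%.

4.685%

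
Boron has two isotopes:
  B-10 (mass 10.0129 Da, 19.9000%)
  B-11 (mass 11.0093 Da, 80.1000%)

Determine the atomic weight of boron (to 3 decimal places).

10.811 Da

The abundance-weighted mean is 0.199000 × 10.0129 + 0.801000 × 11.0093
= 1.99257 + 8.81845 = 10.81102 Da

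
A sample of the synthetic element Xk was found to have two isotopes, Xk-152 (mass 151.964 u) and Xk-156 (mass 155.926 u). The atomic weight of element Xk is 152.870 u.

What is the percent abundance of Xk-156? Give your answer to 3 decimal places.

With x = fraction of Xk-152 (so Xk-156 is 1 − x):
151.964·x + 155.926·(1 − x) = 152.870
(151.964 − 155.926)·x = 152.870 − 155.926
x = -3.056 / -3.962 = 0.77133 → 77.133% Xk-152, 22.867% Xk-156.

22.867%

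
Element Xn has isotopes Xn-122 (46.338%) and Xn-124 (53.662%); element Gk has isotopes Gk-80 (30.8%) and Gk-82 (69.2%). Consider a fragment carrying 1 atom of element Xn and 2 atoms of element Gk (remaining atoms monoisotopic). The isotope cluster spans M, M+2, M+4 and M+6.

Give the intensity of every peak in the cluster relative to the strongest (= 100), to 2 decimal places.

9.75 : 55.13 : 100.00 : 57.02

Element Xn pattern (n=1): 0.46338 : 0.53662
Element Gk pattern (n=2): 0.094864 : 0.426272 : 0.478864
Convolve the two distributions (both contribute in 2-u steps):
  M: 0.46338×0.094864 = 0.043958
  M+2: 0.46338×0.426272 + 0.53662×0.094864 = 0.248432
  M+4: 0.46338×0.478864 + 0.53662×0.426272 = 0.450642
  M+6: 0.53662×0.478864 = 0.256968
Scale to base peak (0.450642) = 100: 9.75 : 55.13 : 100.00 : 57.02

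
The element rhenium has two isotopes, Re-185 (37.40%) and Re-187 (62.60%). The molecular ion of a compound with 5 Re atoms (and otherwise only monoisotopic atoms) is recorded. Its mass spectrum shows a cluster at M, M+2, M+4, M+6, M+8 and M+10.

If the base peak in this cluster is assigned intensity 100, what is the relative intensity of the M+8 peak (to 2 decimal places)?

(0.3740 + 0.6260)^5 gives M 0.0073, M+2 0.0612, M+4 0.2050, M+6 0.3431, M+8 0.2872, M+10 0.0961; the largest is M+6.
P(M+6) = C(5,3) × 0.3740^2 × 0.6260^3 = 10 × 0.139876 × 0.24531438 = 0.343136 (base)
P(M+8) = C(5,4) × 0.3740^1 × 0.6260^4 = 5 × 0.3740 × 0.1535668 = 0.287170
Relative intensity = 0.287170 / 0.343136 × 100 = 83.69

83.69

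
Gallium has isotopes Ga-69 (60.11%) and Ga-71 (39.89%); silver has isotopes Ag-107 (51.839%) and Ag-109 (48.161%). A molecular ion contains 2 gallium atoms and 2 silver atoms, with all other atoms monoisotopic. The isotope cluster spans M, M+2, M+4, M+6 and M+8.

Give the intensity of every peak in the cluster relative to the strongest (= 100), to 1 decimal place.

Gallium pattern (n=2): 0.36132121 : 0.47955758 : 0.15912121
Silver pattern (n=2): 0.26872819 : 0.49932362 : 0.23194819
Convolve the two distributions (both contribute in 2-u steps):
  M: 0.36132121×0.26872819 = 0.097097
  M+2: 0.36132121×0.49932362 + 0.47955758×0.26872819 = 0.309287
  M+4: 0.36132121×0.23194819 + 0.47955758×0.49932362 + 0.15912121×0.26872819 = 0.366023
  M+6: 0.47955758×0.23194819 + 0.15912121×0.49932362 = 0.190685
  M+8: 0.15912121×0.23194819 = 0.036908
Scale to base peak (0.366023) = 100: 26.5 : 84.5 : 100.0 : 52.1 : 10.1

26.5 : 84.5 : 100.0 : 52.1 : 10.1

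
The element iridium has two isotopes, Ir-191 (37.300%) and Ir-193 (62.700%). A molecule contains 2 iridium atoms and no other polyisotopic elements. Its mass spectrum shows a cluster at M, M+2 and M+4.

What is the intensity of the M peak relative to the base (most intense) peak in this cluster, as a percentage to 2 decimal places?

29.74%

Binomial terms of (0.37300 + 0.62700)^2: M 0.1391, M+2 0.4677, M+4 0.3931 → M+2 is the base peak.
P(M+2) = C(2,1) × 0.37300^1 × 0.62700^1 = 2 × 0.3730 × 0.6270 = 0.467742 (base)
P(M) = C(2,0) × 0.37300^2 × 0.62700^0 = 1 × 0.139129 × 1.0000 = 0.139129
Relative intensity = 0.139129 / 0.467742 × 100 = 29.74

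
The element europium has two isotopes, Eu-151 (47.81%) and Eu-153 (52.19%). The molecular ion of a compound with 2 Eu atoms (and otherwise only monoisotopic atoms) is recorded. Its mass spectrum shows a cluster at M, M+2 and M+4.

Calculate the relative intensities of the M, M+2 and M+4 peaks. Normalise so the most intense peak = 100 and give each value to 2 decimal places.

Each Eu atom is independently Eu-151 (p = 0.4781) or Eu-153 (q = 0.5219); the cluster is the binomial expansion (p + q)^2.
P(M) = 0.4781^2 = 0.228580
P(M+2) = 2 × 0.4781^1 × 0.5219^1 = 0.499041
P(M+4) = 0.5219^2 = 0.272380
The M+2 peak is largest (0.499041); scaling to 100 gives 45.80 : 100.00 : 54.58.

45.80 : 100.00 : 54.58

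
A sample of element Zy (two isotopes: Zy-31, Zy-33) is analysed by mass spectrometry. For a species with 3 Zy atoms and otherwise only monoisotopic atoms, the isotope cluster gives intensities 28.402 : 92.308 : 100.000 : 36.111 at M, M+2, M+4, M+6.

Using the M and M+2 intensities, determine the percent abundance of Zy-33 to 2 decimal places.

Write p for the Zy-31 fraction. I(M+2)/I(M) = [C(3,1)·p^2·(1−p)] / p^3 = 3·(1−p)/p = 92.308/28.402 = 3.2501
(1−p)/p = 3.2501/3 = 1.0834  ⇒  p = 1/(1 + 1.0834) = 0.4800
Zy-31: 48.00%, Zy-33: 52.00%.

52.00%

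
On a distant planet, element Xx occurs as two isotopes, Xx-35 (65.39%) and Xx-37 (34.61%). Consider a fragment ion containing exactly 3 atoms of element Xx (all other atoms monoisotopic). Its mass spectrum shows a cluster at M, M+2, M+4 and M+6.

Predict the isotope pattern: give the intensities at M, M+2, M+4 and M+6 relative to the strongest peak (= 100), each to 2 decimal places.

62.98 : 100.00 : 52.93 : 9.34

Each Xx atom is independently Xx-35 (p = 0.6539) or Xx-37 (q = 0.3461); the cluster is the binomial expansion (p + q)^3.
P(M) = 0.6539^3 = 0.279598
P(M+2) = 3 × 0.6539^2 × 0.3461^1 = 0.443962
P(M+4) = 3 × 0.6539^1 × 0.3461^2 = 0.234983
P(M+6) = 0.3461^3 = 0.041458
The M+2 peak is largest (0.443962); scaling to 100 gives 62.98 : 100.00 : 52.93 : 9.34.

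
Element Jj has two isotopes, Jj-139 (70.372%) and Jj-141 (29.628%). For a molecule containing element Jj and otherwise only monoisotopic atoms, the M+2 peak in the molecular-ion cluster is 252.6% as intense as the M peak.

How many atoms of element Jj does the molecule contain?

With n Jj atoms, P(M+2)/P(M) = C(n,1)·p^(n−1)q / p^n = n·q/p = n · 0.29628/0.70372.
n = 2.526 × 0.70372/0.29628 = 6.00 ≈ 6

6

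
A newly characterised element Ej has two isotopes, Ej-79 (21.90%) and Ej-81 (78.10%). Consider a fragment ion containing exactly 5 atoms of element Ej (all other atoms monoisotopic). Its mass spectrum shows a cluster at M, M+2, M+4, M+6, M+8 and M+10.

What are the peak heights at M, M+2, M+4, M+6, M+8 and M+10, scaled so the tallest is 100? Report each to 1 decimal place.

0.1 : 2.2 : 15.7 : 56.1 : 100.0 : 71.3

The 5 Ej atoms are independent, so intensities follow the terms of (0.2190 + 0.7810)^5.
P(M) = 0.2190^5 = 0.000504
P(M+2) = 5 × 0.2190^4 × 0.7810^1 = 0.008983
P(M+4) = 10 × 0.2190^3 × 0.7810^2 = 0.064067
P(M+6) = 10 × 0.2190^2 × 0.7810^3 = 0.228476
P(M+8) = 5 × 0.2190^1 × 0.7810^4 = 0.407397
P(M+10) = 0.7810^5 = 0.290573
The M+8 peak is largest (0.407397); scaling to 100 gives 0.1 : 2.2 : 15.7 : 56.1 : 100.0 : 71.3.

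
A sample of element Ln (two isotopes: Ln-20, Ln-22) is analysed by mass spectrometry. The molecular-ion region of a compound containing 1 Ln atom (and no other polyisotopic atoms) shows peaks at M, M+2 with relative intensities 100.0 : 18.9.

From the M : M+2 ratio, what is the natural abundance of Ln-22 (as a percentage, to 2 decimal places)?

15.90%

Let p = fractional abundance of Ln-20. I(M+2)/I(M) = [C(1,1)·p^0·(1−p)] / p^1 = 1·(1−p)/p = 18.9/100.0 = 0.1890
(1−p)/p = 0.1890/1 = 0.1890  ⇒  p = 1/(1 + 0.1890) = 0.8410
Ln-20: 84.10%, Ln-22: 15.90%.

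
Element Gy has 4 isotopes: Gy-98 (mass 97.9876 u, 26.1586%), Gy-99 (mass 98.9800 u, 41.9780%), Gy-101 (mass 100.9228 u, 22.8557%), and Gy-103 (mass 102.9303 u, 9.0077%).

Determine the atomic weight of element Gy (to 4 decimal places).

99.5203 u

Weight each isotope mass by its fractional abundance: 0.261586 × 97.9876 + 0.419780 × 98.9800 + 0.228557 × 100.9228 + 0.090077 × 102.9303
= 25.63218 + 41.54982 + 23.06661 + 9.27165 = 99.52026 u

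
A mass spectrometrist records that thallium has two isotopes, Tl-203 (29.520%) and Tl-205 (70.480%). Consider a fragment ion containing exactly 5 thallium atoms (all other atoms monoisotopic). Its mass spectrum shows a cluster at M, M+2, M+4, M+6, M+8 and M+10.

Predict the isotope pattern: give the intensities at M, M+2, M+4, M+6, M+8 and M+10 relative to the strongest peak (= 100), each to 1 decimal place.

Expanding (0.29520 + 0.70480)^5:
P(M) = 0.29520^5 = 0.002242
P(M+2) = 5 × 0.29520^4 × 0.70480^1 = 0.026761
P(M+4) = 10 × 0.29520^3 × 0.70480^2 = 0.127785
P(M+6) = 10 × 0.29520^2 × 0.70480^3 = 0.305092
P(M+8) = 5 × 0.29520^1 × 0.70480^4 = 0.364208
P(M+10) = 0.70480^5 = 0.173912
The M+8 peak is largest (0.364208); scaling to 100 gives 0.6 : 7.3 : 35.1 : 83.8 : 100.0 : 47.8.

0.6 : 7.3 : 35.1 : 83.8 : 100.0 : 47.8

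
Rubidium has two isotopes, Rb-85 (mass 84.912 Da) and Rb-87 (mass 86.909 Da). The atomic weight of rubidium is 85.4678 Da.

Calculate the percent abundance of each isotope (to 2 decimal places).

Rb-85: 72.17%, Rb-87: 27.83%

With x = fraction of Rb-85 (so Rb-87 is 1 − x):
84.912·x + 86.909·(1 − x) = 85.4678
(84.912 − 86.909)·x = 85.4678 − 86.909
x = -1.4412 / -1.997 = 0.72168 → 72.17% Rb-85, 27.83% Rb-87.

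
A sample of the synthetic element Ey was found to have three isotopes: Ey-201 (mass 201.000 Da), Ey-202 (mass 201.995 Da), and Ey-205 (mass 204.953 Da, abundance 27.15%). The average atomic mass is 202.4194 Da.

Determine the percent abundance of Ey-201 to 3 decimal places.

38.060%

The remaining 72.85% is split between Ey-201 (fraction x) and Ey-202 (fraction 0.7285 − x).
Substituting: 201.000x + 201.995(0.7285 − x) = 146.7746605
(201.000 − 201.995)x = -0.378697  ⇒  x = 0.38060, y = 0.34790
Ey-201: 38.060%, Ey-202: 34.790%.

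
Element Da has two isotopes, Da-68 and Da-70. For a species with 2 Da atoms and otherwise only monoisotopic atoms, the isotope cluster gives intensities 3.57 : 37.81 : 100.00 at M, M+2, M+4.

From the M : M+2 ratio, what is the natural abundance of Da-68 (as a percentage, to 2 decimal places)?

15.88%

Let p = fractional abundance of Da-68. I(M+2)/I(M) = [C(2,1)·p^1·(1−p)] / p^2 = 2·(1−p)/p = 37.81/3.57 = 10.5910
(1−p)/p = 10.5910/2 = 5.2955  ⇒  p = 1/(1 + 5.2955) = 0.1588
Da-68: 15.88%, Da-70: 84.12%.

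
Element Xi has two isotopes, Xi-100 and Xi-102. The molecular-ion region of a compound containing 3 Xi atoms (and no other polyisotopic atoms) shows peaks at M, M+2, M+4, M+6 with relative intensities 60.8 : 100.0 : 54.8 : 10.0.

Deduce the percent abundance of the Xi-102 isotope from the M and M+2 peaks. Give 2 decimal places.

35.41%

If p is the fraction of Xi that is Xi-100, then I(M+2)/I(M) = [C(3,1)·p^2·(1−p)] / p^3 = 3·(1−p)/p = 100.0/60.8 = 1.6447
(1−p)/p = 1.6447/3 = 0.5482  ⇒  p = 1/(1 + 0.5482) = 0.6459
Xi-100: 64.59%, Xi-102: 35.41%.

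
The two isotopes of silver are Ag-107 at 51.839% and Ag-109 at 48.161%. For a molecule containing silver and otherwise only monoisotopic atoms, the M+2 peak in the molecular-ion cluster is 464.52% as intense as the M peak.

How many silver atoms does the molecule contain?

5

The M+2/M ratio from n Ag atoms is n · q/p = n · 0.48161/0.51839.
n = 4.6452 × 0.51839/0.48161 = 5.00 ≈ 5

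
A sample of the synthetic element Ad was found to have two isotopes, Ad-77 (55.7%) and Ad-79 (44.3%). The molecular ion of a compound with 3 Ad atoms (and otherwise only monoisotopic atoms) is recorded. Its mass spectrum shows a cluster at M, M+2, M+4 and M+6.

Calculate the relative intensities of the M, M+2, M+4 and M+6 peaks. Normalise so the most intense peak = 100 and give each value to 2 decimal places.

The 3 Ad atoms are independent, so intensities follow the terms of (0.557 + 0.443)^3.
P(M) = 0.557^3 = 0.172809
P(M+2) = 3 × 0.557^2 × 0.443^1 = 0.412321
P(M+4) = 3 × 0.557^1 × 0.443^2 = 0.327932
P(M+6) = 0.443^3 = 0.086938
The M+2 peak is largest (0.412321); scaling to 100 gives 41.91 : 100.00 : 79.53 : 21.09.

41.91 : 100.00 : 79.53 : 21.09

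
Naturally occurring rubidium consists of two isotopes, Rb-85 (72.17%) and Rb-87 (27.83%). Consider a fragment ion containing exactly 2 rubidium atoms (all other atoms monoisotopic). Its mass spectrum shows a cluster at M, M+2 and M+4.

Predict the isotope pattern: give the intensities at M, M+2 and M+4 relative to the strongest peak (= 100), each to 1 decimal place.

100.0 : 77.1 : 14.9

Expanding (0.7217 + 0.2783)^2:
P(M) = 0.7217^2 = 0.520851
P(M+2) = 2 × 0.7217^1 × 0.2783^1 = 0.401698
P(M+4) = 0.2783^2 = 0.077451
The M peak is largest (0.520851); scaling to 100 gives 100.0 : 77.1 : 14.9.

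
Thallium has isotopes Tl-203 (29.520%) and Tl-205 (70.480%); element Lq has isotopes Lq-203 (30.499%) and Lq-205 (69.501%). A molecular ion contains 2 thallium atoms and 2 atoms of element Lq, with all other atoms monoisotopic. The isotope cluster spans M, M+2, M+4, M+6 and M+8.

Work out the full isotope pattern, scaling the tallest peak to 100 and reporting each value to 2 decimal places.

1.97 : 18.38 : 64.31 : 100.00 : 58.30

Thallium pattern (n=2): 0.08714304 : 0.41611392 : 0.49674304
Element Lq pattern (n=2): 0.0930189 : 0.4239422 : 0.4830389
Convolve the two distributions (both contribute in 2-u steps):
  M: 0.08714304×0.0930189 = 0.008106
  M+2: 0.08714304×0.4239422 + 0.41611392×0.0930189 = 0.075650
  M+4: 0.08714304×0.4830389 + 0.41611392×0.4239422 + 0.49674304×0.0930189 = 0.264708
  M+6: 0.41611392×0.4830389 + 0.49674304×0.4239422 = 0.411590
  M+8: 0.49674304×0.4830389 = 0.239946
Scale to base peak (0.411590) = 100: 1.97 : 18.38 : 64.31 : 100.00 : 58.30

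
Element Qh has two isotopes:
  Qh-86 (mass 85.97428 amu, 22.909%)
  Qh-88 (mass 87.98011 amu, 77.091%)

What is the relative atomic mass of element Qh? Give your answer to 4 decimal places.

87.5206 amu

Ar = Σ fᵢ·mᵢ = 0.22909 × 85.97428 + 0.77091 × 87.98011
= 19.695848 + 67.824747 = 87.520595 amu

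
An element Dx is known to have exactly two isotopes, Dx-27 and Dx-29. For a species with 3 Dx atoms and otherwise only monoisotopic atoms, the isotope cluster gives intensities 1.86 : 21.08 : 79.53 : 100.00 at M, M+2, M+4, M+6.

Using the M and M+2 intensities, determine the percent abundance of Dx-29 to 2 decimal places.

79.07%

Let p = fractional abundance of Dx-27. I(M+2)/I(M) = [C(3,1)·p^2·(1−p)] / p^3 = 3·(1−p)/p = 21.08/1.86 = 11.3333
(1−p)/p = 11.3333/3 = 3.7778  ⇒  p = 1/(1 + 3.7778) = 0.2093
Dx-27: 20.93%, Dx-29: 79.07%.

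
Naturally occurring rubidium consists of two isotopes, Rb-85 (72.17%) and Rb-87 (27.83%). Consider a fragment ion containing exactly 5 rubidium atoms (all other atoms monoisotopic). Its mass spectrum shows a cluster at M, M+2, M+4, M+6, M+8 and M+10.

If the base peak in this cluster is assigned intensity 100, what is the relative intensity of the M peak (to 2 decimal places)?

Term probabilities: M 0.1958, M+2 0.3775, M+4 0.2911, M+6 0.1123, M+8 0.0216, M+10 0.0017. Base peak = M+2.
P(M+2) = C(5,1) × 0.7217^4 × 0.2783^1 = 5 × 0.27128565 × 0.2783 = 0.377494 (base)
P(M) = C(5,0) × 0.7217^5 × 0.2783^0 = 1 × 0.19578685 × 1.0000 = 0.195787
Relative intensity = 0.195787 / 0.377494 × 100 = 51.86

51.86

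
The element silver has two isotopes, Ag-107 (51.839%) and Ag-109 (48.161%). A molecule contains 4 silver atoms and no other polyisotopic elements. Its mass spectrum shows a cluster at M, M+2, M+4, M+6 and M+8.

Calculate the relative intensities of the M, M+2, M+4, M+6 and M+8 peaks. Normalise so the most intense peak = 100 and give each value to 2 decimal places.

19.31 : 71.76 : 100.00 : 61.94 : 14.39

The 4 Ag atoms are independent, so intensities follow the terms of (0.51839 + 0.48161)^4.
P(M) = 0.51839^4 = 0.072215
P(M+2) = 4 × 0.51839^3 × 0.48161^1 = 0.268365
P(M+4) = 6 × 0.51839^2 × 0.48161^2 = 0.373986
P(M+6) = 4 × 0.51839^1 × 0.48161^3 = 0.231634
P(M+8) = 0.48161^4 = 0.053800
The M+4 peak is largest (0.373986); scaling to 100 gives 19.31 : 71.76 : 100.00 : 61.94 : 14.39.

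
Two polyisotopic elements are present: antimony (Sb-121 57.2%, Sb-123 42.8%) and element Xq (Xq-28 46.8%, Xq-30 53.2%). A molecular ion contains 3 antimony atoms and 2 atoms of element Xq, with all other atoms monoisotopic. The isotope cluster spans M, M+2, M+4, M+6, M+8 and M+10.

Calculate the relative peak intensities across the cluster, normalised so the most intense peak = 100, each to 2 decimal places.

Antimony pattern (n=3): 0.18714925 : 0.42010426 : 0.31434374 : 0.07840275
Element Xq pattern (n=2): 0.219024 : 0.497952 : 0.283024
Convolve the two distributions (both contribute in 2-u steps):
  M: 0.18714925×0.219024 = 0.040990
  M+2: 0.18714925×0.497952 + 0.42010426×0.219024 = 0.185204
  M+4: 0.18714925×0.283024 + 0.42010426×0.497952 + 0.31434374×0.219024 = 0.331008
  M+6: 0.42010426×0.283024 + 0.31434374×0.497952 + 0.07840275×0.219024 = 0.292600
  M+8: 0.31434374×0.283024 + 0.07840275×0.497952 = 0.128008
  M+10: 0.07840275×0.283024 = 0.022190
Scale to base peak (0.331008) = 100: 12.38 : 55.95 : 100.00 : 88.40 : 38.67 : 6.70

12.38 : 55.95 : 100.00 : 88.40 : 38.67 : 6.70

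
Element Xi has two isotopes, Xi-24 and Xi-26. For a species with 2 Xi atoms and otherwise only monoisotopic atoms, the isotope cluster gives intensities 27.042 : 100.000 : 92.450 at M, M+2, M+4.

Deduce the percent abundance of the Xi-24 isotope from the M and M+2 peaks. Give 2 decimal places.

Let p = fractional abundance of Xi-24. I(M+2)/I(M) = [C(2,1)·p^1·(1−p)] / p^2 = 2·(1−p)/p = 100.000/27.042 = 3.6980
(1−p)/p = 3.6980/2 = 1.8490  ⇒  p = 1/(1 + 1.8490) = 0.3510
Xi-24: 35.10%, Xi-26: 64.90%.

35.10%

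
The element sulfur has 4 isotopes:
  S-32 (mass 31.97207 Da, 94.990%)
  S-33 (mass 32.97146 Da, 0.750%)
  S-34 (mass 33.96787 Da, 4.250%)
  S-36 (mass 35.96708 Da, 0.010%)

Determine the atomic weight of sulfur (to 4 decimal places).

32.0648 Da

Ar = Σ fᵢ·mᵢ = 0.94990 × 31.97207 + 0.00750 × 32.97146 + 0.04250 × 33.96787 + 0.00010 × 35.96708
= 30.370269 + 0.247286 + 1.443634 + 0.003597 = 32.064786 Da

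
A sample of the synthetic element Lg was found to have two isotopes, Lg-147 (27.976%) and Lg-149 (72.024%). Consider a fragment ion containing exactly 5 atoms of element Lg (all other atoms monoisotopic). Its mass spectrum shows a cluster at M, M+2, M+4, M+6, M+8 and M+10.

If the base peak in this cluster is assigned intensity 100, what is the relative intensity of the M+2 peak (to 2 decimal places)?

5.86

Term probabilities: M 0.0017, M+2 0.0221, M+4 0.1136, M+6 0.2924, M+8 0.3764, M+10 0.1938. Base peak = M+8.
P(M+8) = C(5,4) × 0.27976^1 × 0.72024^4 = 5 × 0.27976 × 0.26909706 = 0.376413 (base)
P(M+2) = C(5,1) × 0.27976^4 × 0.72024^1 = 5 × 0.00612551 × 0.72024 = 0.022059
Relative intensity = 0.022059 / 0.376413 × 100 = 5.86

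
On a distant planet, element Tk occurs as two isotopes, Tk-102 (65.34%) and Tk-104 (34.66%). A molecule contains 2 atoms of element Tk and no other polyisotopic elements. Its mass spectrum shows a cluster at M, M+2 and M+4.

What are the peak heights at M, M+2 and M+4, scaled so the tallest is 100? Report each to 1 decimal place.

Each Tk atom is independently Tk-102 (p = 0.6534) or Tk-104 (q = 0.3466); the cluster is the binomial expansion (p + q)^2.
P(M) = 0.6534^2 = 0.426932
P(M+2) = 2 × 0.6534^1 × 0.3466^1 = 0.452937
P(M+4) = 0.3466^2 = 0.120132
The M+2 peak is largest (0.452937); scaling to 100 gives 94.3 : 100.0 : 26.5.

94.3 : 100.0 : 26.5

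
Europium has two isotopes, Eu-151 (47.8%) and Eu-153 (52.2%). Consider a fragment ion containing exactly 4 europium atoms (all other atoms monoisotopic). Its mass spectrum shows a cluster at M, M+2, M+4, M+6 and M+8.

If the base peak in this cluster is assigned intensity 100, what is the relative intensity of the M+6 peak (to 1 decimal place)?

72.8

Binomial terms of (0.478 + 0.522)^4: M 0.0522, M+2 0.2280, M+4 0.3735, M+6 0.2720, M+8 0.0742 → M+4 is the base peak.
P(M+4) = C(4,2) × 0.478^2 × 0.522^2 = 6 × 0.228484 × 0.272484 = 0.373549 (base)
P(M+6) = C(4,3) × 0.478^1 × 0.522^3 = 4 × 0.4780 × 0.14223665 = 0.271956
Relative intensity = 0.271956 / 0.373549 × 100 = 72.8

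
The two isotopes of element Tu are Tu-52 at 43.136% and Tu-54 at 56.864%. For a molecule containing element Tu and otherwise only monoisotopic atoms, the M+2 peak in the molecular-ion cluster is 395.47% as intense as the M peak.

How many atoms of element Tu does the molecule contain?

For n independent Tu atoms, I(M+2)/I(M) = n · (abundance Tu-54) / (abundance Tu-52) = n · 0.56864/0.43136.
n = 3.9547 × 0.43136/0.56864 = 3.00 ≈ 3

3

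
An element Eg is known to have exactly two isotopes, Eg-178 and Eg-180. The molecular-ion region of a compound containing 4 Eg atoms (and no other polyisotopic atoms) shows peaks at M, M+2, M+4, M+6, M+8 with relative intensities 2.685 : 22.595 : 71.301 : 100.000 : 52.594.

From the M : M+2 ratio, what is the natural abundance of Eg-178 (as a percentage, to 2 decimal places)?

Let p = fractional abundance of Eg-178. I(M+2)/I(M) = [C(4,1)·p^3·(1−p)] / p^4 = 4·(1−p)/p = 22.595/2.685 = 8.4153
(1−p)/p = 8.4153/4 = 2.1038  ⇒  p = 1/(1 + 2.1038) = 0.3222
Eg-178: 32.22%, Eg-180: 67.78%.

32.22%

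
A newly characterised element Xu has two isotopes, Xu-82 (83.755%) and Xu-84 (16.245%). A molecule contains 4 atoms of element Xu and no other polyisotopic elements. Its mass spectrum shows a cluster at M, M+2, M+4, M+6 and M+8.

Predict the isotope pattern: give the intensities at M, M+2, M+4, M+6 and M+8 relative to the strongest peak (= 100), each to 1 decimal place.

Expanding (0.83755 + 0.16245)^4:
P(M) = 0.83755^4 = 0.492088
P(M+2) = 4 × 0.83755^3 × 0.16245^1 = 0.381779
P(M+4) = 6 × 0.83755^2 × 0.16245^2 = 0.111074
P(M+6) = 4 × 0.83755^1 × 0.16245^3 = 0.014362
P(M+8) = 0.16245^4 = 0.000696
The M peak is largest (0.492088); scaling to 100 gives 100.0 : 77.6 : 22.6 : 2.9 : 0.1.

100.0 : 77.6 : 22.6 : 2.9 : 0.1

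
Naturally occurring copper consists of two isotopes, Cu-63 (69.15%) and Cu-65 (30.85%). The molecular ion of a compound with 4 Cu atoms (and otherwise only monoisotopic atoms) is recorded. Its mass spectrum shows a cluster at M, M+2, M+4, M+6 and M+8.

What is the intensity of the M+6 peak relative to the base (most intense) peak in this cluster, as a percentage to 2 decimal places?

(0.6915 + 0.3085)^4 gives M 0.2286, M+2 0.4080, M+4 0.2731, M+6 0.0812, M+8 0.0091; the largest is M+2.
P(M+2) = C(4,1) × 0.6915^3 × 0.3085^1 = 4 × 0.33065611 × 0.3085 = 0.408030 (base)
P(M+6) = C(4,3) × 0.6915^1 × 0.3085^3 = 4 × 0.6915 × 0.02936064 = 0.081212
Relative intensity = 0.081212 / 0.408030 × 100 = 19.90

19.90%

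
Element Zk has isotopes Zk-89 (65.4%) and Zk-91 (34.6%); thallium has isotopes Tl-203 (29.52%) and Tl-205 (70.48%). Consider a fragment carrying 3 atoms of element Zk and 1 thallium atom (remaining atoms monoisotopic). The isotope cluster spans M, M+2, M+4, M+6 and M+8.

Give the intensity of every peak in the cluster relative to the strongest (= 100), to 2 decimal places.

Element Zk pattern (n=3): 0.27972626 : 0.44396921 : 0.23488279 : 0.04142174
Thallium pattern (n=1): 0.2952 : 0.7048
Convolve the two distributions (both contribute in 2-u steps):
  M: 0.27972626×0.2952 = 0.082575
  M+2: 0.27972626×0.7048 + 0.44396921×0.2952 = 0.328211
  M+4: 0.44396921×0.7048 + 0.23488279×0.2952 = 0.382247
  M+6: 0.23488279×0.7048 + 0.04142174×0.2952 = 0.177773
  M+8: 0.04142174×0.7048 = 0.029194
Scale to base peak (0.382247) = 100: 21.60 : 85.86 : 100.00 : 46.51 : 7.64

21.60 : 85.86 : 100.00 : 46.51 : 7.64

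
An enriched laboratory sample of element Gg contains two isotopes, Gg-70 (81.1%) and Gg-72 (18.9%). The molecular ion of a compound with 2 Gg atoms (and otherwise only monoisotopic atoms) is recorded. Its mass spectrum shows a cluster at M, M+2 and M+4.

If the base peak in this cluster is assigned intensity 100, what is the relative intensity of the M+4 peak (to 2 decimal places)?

(0.811 + 0.189)^2 gives M 0.6577, M+2 0.3066, M+4 0.0357; the largest is M.
P(M) = C(2,0) × 0.811^2 × 0.189^0 = 1 × 0.657721 × 1.0000 = 0.657721 (base)
P(M+4) = C(2,2) × 0.811^0 × 0.189^2 = 1 × 1.0000 × 0.035721 = 0.035721
Relative intensity = 0.035721 / 0.657721 × 100 = 5.43

5.43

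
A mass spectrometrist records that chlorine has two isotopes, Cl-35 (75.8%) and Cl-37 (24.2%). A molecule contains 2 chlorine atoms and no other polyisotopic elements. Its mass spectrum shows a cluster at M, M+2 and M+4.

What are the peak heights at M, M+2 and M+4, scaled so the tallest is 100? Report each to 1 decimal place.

100.0 : 63.9 : 10.2

Each Cl atom is independently Cl-35 (p = 0.758) or Cl-37 (q = 0.242); the cluster is the binomial expansion (p + q)^2.
P(M) = 0.758^2 = 0.574564
P(M+2) = 2 × 0.758^1 × 0.242^1 = 0.366872
P(M+4) = 0.242^2 = 0.058564
The M peak is largest (0.574564); scaling to 100 gives 100.0 : 63.9 : 10.2.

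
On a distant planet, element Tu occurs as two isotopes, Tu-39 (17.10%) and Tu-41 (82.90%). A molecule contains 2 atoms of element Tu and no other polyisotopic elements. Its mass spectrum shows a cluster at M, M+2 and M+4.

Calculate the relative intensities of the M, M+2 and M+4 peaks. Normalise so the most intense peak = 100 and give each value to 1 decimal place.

Expanding (0.1710 + 0.8290)^2:
P(M) = 0.1710^2 = 0.029241
P(M+2) = 2 × 0.1710^1 × 0.8290^1 = 0.283518
P(M+4) = 0.8290^2 = 0.687241
The M+4 peak is largest (0.687241); scaling to 100 gives 4.3 : 41.3 : 100.0.

4.3 : 41.3 : 100.0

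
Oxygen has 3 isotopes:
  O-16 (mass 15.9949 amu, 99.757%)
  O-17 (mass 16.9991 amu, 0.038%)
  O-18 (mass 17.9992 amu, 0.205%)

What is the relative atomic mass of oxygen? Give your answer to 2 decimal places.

Weight each isotope mass by its fractional abundance: 0.99757 × 15.9949 + 0.00038 × 16.9991 + 0.00205 × 17.9992
= 15.95603 + 0.00646 + 0.03690 = 15.99939 amu

16.00 amu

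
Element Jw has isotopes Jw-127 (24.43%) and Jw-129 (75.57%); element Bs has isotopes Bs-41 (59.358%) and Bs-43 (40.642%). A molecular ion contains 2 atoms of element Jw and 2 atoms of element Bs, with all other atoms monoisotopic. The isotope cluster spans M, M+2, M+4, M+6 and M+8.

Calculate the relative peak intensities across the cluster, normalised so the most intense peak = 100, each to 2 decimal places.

Element Jw pattern (n=2): 0.05968249 : 0.36923502 : 0.57108249
Element Bs pattern (n=2): 0.35233722 : 0.48248557 : 0.16517722
Convolve the two distributions (both contribute in 2-u steps):
  M: 0.05968249×0.35233722 = 0.021028
  M+2: 0.05968249×0.48248557 + 0.36923502×0.35233722 = 0.158891
  M+4: 0.05968249×0.16517722 + 0.36923502×0.48248557 + 0.57108249×0.35233722 = 0.389222
  M+6: 0.36923502×0.16517722 + 0.57108249×0.48248557 = 0.336528
  M+8: 0.57108249×0.16517722 = 0.094330
Scale to base peak (0.389222) = 100: 5.40 : 40.82 : 100.00 : 86.46 : 24.24

5.40 : 40.82 : 100.00 : 86.46 : 24.24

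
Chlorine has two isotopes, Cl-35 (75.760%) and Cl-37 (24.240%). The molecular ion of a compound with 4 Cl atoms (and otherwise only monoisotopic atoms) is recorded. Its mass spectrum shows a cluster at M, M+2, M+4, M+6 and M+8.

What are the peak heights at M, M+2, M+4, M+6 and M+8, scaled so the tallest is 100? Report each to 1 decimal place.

78.1 : 100.0 : 48.0 : 10.2 : 0.8

Each Cl atom is independently Cl-35 (p = 0.75760) or Cl-37 (q = 0.24240); the cluster is the binomial expansion (p + q)^4.
P(M) = 0.75760^4 = 0.329428
P(M+2) = 4 × 0.75760^3 × 0.24240^1 = 0.421612
P(M+4) = 6 × 0.75760^2 × 0.24240^2 = 0.202347
P(M+6) = 4 × 0.75760^1 × 0.24240^3 = 0.043162
P(M+8) = 0.24240^4 = 0.003452
The M+2 peak is largest (0.421612); scaling to 100 gives 78.1 : 100.0 : 48.0 : 10.2 : 0.8.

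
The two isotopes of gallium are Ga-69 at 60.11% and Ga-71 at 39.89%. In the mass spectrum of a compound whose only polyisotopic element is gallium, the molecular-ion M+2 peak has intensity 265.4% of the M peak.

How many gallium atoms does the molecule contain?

For n independent Ga atoms, I(M+2)/I(M) = n · (abundance Ga-71) / (abundance Ga-69) = n · 0.3989/0.6011.
n = 2.654 × 0.6011/0.3989 = 4.00 ≈ 4

4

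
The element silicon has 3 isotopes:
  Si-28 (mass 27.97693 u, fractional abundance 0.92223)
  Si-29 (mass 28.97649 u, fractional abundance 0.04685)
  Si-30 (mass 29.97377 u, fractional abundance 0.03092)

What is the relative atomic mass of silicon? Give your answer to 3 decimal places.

Ar = Σ fᵢ·mᵢ = 0.92223 × 27.97693 + 0.04685 × 28.97649 + 0.03092 × 29.97377
= 25.801164 + 1.357549 + 0.926789 = 28.085502 u

28.086 u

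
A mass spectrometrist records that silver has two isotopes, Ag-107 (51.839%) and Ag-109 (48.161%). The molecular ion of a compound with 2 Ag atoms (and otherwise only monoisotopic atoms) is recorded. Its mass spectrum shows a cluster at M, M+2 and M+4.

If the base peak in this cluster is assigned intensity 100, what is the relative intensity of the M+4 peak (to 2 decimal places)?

46.45

Term probabilities: M 0.2687, M+2 0.4993, M+4 0.2319. Base peak = M+2.
P(M+2) = C(2,1) × 0.51839^1 × 0.48161^1 = 2 × 0.51839 × 0.48161 = 0.499324 (base)
P(M+4) = C(2,2) × 0.51839^0 × 0.48161^2 = 1 × 1.0000 × 0.23194819 = 0.231948
Relative intensity = 0.231948 / 0.499324 × 100 = 46.45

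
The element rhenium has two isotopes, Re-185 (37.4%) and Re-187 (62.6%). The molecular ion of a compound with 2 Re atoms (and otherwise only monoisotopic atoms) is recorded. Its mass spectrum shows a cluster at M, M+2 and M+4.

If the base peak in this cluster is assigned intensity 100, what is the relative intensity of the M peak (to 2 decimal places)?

29.87

(0.374 + 0.626)^2 gives M 0.1399, M+2 0.4682, M+4 0.3919; the largest is M+2.
P(M+2) = C(2,1) × 0.374^1 × 0.626^1 = 2 × 0.3740 × 0.6260 = 0.468248 (base)
P(M) = C(2,0) × 0.374^2 × 0.626^0 = 1 × 0.139876 × 1.0000 = 0.139876
Relative intensity = 0.139876 / 0.468248 × 100 = 29.87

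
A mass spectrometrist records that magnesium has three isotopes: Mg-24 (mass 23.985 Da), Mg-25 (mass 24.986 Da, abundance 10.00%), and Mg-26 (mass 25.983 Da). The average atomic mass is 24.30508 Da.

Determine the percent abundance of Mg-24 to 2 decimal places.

78.99%

Let x and y be the fractions of Mg-24 and Mg-26. Then x + y = 1 − 0.1000 = 0.9000 and 23.985x + 25.983y = 24.30508 − 0.1000×24.986 = 21.80648.
Substituting: 23.985x + 25.983(0.9000 − x) = 21.80648
(23.985 − 25.983)x = -1.57822  ⇒  x = 0.78990, y = 0.11010
Mg-24: 78.99%, Mg-26: 11.01%.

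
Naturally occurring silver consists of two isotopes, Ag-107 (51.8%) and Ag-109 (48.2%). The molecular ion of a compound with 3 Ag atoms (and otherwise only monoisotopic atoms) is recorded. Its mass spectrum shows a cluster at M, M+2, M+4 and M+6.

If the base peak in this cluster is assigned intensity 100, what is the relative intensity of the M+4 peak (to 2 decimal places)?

Binomial terms of (0.518 + 0.482)^3: M 0.1390, M+2 0.3880, M+4 0.3610, M+6 0.1120 → M+2 is the base peak.
P(M+2) = C(3,1) × 0.518^2 × 0.482^1 = 3 × 0.268324 × 0.4820 = 0.387997 (base)
P(M+4) = C(3,2) × 0.518^1 × 0.482^2 = 3 × 0.5180 × 0.232324 = 0.361031
Relative intensity = 0.361031 / 0.387997 × 100 = 93.05

93.05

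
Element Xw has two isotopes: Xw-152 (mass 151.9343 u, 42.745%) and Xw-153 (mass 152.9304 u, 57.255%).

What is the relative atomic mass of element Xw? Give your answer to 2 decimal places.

152.50 u

Ar = Σ fᵢ·mᵢ = 0.42745 × 151.9343 + 0.57255 × 152.9304
= 64.94432 + 87.56030 = 152.50462 u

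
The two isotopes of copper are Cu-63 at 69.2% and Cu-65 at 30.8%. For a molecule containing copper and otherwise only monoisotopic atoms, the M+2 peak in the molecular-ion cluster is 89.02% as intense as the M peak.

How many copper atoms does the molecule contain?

With n Cu atoms, P(M+2)/P(M) = C(n,1)·p^(n−1)q / p^n = n·q/p = n · 0.308/0.692.
n = 0.8902 × 0.692/0.308 = 2.00 ≈ 2

2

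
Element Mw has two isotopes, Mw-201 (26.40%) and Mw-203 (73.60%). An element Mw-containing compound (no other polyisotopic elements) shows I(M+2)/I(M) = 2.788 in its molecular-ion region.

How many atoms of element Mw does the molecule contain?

The M+2/M ratio from n Mw atoms is n · q/p = n · 0.7360/0.2640.
n = 2.788 × 0.2640/0.7360 = 1.00 ≈ 1

1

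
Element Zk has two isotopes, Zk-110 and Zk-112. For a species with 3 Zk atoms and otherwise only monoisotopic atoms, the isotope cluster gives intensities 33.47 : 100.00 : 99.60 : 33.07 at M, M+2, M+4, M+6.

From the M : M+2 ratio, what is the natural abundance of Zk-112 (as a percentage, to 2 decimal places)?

49.90%

Write p for the Zk-110 fraction. I(M+2)/I(M) = [C(3,1)·p^2·(1−p)] / p^3 = 3·(1−p)/p = 100.00/33.47 = 2.9878
(1−p)/p = 2.9878/3 = 0.9959  ⇒  p = 1/(1 + 0.9959) = 0.5010
Zk-110: 50.10%, Zk-112: 49.90%.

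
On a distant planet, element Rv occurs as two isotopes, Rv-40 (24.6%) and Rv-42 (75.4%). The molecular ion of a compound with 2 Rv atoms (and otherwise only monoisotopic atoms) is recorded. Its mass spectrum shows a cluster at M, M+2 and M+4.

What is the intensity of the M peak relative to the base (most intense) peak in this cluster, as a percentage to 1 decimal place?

10.6%

Binomial terms of (0.246 + 0.754)^2: M 0.0605, M+2 0.3710, M+4 0.5685 → M+4 is the base peak.
P(M+4) = C(2,2) × 0.246^0 × 0.754^2 = 1 × 1.0000 × 0.568516 = 0.568516 (base)
P(M) = C(2,0) × 0.246^2 × 0.754^0 = 1 × 0.060516 × 1.0000 = 0.060516
Relative intensity = 0.060516 / 0.568516 × 100 = 10.6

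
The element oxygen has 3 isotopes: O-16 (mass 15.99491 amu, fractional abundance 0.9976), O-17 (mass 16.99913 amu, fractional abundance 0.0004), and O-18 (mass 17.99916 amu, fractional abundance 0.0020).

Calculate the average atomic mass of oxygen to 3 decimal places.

Ar = Σ fᵢ·mᵢ = 0.9976 × 15.99491 + 0.0004 × 16.99913 + 0.0020 × 17.99916
= 15.956522 + 0.006800 + 0.035998 = 15.999320 amu

15.999 amu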